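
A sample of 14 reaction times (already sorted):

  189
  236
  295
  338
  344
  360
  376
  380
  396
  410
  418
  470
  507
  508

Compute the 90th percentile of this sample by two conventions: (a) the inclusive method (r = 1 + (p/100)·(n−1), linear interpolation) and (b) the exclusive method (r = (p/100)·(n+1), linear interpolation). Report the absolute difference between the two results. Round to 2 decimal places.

n = 14.
(a) r = 12.7; between ranks 12 (470) and 13 (507): 495.9.
(b) r = 13.5; between ranks 13 (507) and 14 (508): 507.5.
|495.9 − 507.5| = 11.6.

11.60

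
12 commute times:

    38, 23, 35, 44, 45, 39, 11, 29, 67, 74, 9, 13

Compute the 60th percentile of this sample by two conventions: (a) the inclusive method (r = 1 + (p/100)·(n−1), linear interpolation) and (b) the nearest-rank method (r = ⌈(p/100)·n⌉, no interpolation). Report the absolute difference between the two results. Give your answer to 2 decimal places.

0.40

Sorted: 9, 11, 13, 23, 29, 35, 38, 39, 44, 45, 67, 74.
n = 12.
(a) r = 7.6; between ranks 7 (38) and 8 (39): 38.6.
(b) the nearest-rank method: rank 8 → 39.
|38.6 − 39| = 0.4.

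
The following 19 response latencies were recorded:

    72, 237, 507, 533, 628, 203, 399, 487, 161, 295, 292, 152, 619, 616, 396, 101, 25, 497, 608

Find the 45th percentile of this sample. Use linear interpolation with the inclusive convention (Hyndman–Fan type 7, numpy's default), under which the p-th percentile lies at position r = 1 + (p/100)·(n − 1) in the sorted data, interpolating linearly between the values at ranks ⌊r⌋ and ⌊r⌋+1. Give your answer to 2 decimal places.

305.10

Sorted: 25, 72, 101, 152, 161, 203, 237, 292, 295, 396, 399, 487, 497, 507, 533, 608, 616, 619, 628.
n = 19.
r = 1 + (45/100)·(19 − 1) = 1 + 8.1 = 9.1.
Rank 9 is 295 and rank 10 is 396.
Interpolate: 295 + 0.1·(396 − 295) = 295 + 0.1·101 = 305.1.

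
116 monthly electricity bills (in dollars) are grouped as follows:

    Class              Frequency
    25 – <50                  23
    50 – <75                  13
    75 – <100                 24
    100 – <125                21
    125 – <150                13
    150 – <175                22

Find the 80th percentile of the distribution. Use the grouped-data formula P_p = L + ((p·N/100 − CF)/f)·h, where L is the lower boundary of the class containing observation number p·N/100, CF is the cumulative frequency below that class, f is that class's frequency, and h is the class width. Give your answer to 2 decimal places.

N = 116; target position k = 80/100 · 116 = 92.8.
Cumulative frequencies: 23, 36, 60, 81, 94, 116.
Observation 92.8 falls in the class 125 – <150.
L = 125, CF = 81, f = 13, h = 25.
P80 = 125 + ((92.8 − 81)/13)·25 = 125 + 22.6923 = 147.692.

147.69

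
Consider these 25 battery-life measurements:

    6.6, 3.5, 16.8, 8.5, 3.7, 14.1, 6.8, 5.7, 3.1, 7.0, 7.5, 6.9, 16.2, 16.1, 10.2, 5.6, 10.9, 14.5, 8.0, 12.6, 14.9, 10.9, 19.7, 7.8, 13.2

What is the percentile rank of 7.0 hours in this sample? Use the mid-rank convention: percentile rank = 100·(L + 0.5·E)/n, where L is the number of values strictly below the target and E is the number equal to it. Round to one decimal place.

Sorted: 3.1, 3.5, 3.7, 5.6, 5.7, 6.6, 6.8, 6.9, 7.0, 7.5, 7.8, 8.0, 8.5, 10.2, 10.9, 10.9, 12.6, 13.2, 14.1, 14.5, 14.9, 16.1, 16.2, 16.8, 19.7.
Count below 7.0: L = 8; count equal: E = 1; n = 25.
Percentile rank = 100·(8 + 0.5·1)/25 = 100·8.5/25 = 34.

34.0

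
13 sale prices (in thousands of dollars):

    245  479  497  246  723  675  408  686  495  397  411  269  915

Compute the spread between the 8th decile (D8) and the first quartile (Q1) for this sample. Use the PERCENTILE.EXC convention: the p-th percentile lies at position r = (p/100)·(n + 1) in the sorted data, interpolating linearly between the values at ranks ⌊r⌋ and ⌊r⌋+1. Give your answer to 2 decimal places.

360.40

Sorted: 245, 246, 269, 397, 408, 411, 479, 495, 497, 675, 686, 723, 915.
n = 13.
P25: r = 3.5; ranks 3–4 are 269, 397; interpolating gives 333.
P80: r = 11.2; ranks 11–12 are 686, 723; interpolating gives 693.4.
Difference: 693.4 − 333 = 360.4.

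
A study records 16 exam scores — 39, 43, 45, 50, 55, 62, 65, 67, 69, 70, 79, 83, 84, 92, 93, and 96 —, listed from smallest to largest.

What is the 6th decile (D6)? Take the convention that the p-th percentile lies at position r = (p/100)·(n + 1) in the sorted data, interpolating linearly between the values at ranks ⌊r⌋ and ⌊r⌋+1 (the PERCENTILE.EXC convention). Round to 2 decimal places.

n = 16.
r = (60/100)·(16 + 1) = 10.2.
Rank 10 is 70 and rank 11 is 79.
Interpolate: 70 + 0.2·(79 − 70) = 70 + 0.2·9 = 71.8.

71.80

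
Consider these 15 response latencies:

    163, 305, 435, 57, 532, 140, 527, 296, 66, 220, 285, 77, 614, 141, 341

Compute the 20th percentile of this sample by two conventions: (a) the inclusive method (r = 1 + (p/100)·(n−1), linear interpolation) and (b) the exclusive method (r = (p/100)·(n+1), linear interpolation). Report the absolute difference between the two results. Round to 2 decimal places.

37.80

Sorted: 57, 66, 77, 140, 141, 163, 220, 285, 296, 305, 341, 435, 527, 532, 614.
n = 15.
(a) r = 3.8; between ranks 3 (77) and 4 (140): 127.4.
(b) r = 3.2; between ranks 3 (77) and 4 (140): 89.6.
|127.4 − 89.6| = 37.8.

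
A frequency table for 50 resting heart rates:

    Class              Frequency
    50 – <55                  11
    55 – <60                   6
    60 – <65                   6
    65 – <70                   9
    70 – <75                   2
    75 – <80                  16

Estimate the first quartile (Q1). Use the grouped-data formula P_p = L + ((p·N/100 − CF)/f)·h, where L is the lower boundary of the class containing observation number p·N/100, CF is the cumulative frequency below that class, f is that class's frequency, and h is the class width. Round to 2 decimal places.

56.25

N = 50; target position k = 25/100 · 50 = 12.5.
Cumulative frequencies: 11, 17, 23, 32, 34, 50.
Observation 12.5 falls in the class 55 – <60.
L = 55, CF = 11, f = 6, h = 5.
P25 = 55 + ((12.5 − 11)/6)·5 = 55 + 1.25 = 56.25.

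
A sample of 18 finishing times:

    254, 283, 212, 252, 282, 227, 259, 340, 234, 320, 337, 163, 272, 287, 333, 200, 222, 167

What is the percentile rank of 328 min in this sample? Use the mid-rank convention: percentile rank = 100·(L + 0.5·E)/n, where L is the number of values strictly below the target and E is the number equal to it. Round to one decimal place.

83.3

Sorted: 163, 167, 200, 212, 222, 227, 234, 252, 254, 259, 272, 282, 283, 287, 320, 333, 337, 340.
Count below 328: L = 15; count equal: E = 0; n = 18.
Percentile rank = 100·(15 + 0.5·0)/18 = 100·15/18 = 83.33.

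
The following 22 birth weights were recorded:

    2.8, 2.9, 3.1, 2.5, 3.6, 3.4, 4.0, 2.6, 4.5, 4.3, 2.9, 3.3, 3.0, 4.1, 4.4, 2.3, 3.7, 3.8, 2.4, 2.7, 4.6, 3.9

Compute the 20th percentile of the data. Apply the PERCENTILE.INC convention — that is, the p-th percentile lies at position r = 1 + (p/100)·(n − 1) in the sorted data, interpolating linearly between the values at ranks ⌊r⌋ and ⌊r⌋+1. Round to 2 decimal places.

Sorted: 2.3, 2.4, 2.5, 2.6, 2.7, 2.8, 2.9, 2.9, 3.0, 3.1, 3.3, 3.4, 3.6, 3.7, 3.8, 3.9, 4.0, 4.1, 4.3, 4.4, 4.5, 4.6.
n = 22.
r = 1 + (20/100)·(22 − 1) = 1 + 4.2 = 5.2.
Rank 5 is 2.7 and rank 6 is 2.8.
Interpolate: 2.7 + 0.2·(2.8 − 2.7) = 2.7 + 0.2·0.1 = 2.72.

2.72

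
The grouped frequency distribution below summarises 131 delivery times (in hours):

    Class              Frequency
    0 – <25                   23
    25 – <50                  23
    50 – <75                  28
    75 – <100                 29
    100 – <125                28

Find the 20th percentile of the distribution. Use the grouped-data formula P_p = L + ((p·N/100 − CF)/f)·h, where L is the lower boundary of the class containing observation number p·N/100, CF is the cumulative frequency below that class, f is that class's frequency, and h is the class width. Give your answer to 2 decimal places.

N = 131; target position k = 20/100 · 131 = 26.2.
Cumulative frequencies: 23, 46, 74, 103, 131.
Observation 26.2 falls in the class 25 – <50.
L = 25, CF = 23, f = 23, h = 25.
P20 = 25 + ((26.2 − 23)/23)·25 = 25 + 3.47826 = 28.4783.

28.48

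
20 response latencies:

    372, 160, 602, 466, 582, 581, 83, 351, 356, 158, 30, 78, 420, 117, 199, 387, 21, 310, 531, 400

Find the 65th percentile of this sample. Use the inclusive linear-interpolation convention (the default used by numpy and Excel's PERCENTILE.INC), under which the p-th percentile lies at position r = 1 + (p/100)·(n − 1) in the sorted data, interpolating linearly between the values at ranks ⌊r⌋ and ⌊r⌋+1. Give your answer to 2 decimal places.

391.55

Sorted: 21, 30, 78, 83, 117, 158, 160, 199, 310, 351, 356, 372, 387, 400, 420, 466, 531, 581, 582, 602.
n = 20.
r = 1 + (65/100)·(20 − 1) = 1 + 12.35 = 13.35.
Rank 13 is 387 and rank 14 is 400.
Interpolate: 387 + 0.35·(400 − 387) = 387 + 0.35·13 = 391.55.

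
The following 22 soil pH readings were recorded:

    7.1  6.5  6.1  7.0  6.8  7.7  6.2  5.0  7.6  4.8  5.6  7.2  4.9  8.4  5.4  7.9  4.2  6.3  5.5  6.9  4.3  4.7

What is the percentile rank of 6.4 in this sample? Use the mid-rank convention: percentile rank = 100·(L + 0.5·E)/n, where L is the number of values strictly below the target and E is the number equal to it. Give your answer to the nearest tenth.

54.5

Sorted: 4.2, 4.3, 4.7, 4.8, 4.9, 5.0, 5.4, 5.5, 5.6, 6.1, 6.2, 6.3, 6.5, 6.8, 6.9, 7.0, 7.1, 7.2, 7.6, 7.7, 7.9, 8.4.
Count below 6.4: L = 12; count equal: E = 0; n = 22.
Percentile rank = 100·(12 + 0.5·0)/22 = 100·12/22 = 54.55.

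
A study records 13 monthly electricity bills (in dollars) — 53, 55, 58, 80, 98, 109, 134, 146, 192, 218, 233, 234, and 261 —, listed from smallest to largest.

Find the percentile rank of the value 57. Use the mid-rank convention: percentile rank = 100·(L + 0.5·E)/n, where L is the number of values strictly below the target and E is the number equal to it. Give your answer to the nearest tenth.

15.4

Count below 57: L = 2; count equal: E = 0; n = 13.
Percentile rank = 100·(2 + 0.5·0)/13 = 100·2/13 = 15.38.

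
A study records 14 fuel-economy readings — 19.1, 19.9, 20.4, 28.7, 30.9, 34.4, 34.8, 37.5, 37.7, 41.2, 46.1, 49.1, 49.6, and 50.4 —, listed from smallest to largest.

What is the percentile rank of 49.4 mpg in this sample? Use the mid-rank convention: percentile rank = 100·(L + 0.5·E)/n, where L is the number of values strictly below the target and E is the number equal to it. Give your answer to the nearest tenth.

85.7

Count below 49.4: L = 12; count equal: E = 0; n = 14.
Percentile rank = 100·(12 + 0.5·0)/14 = 100·12/14 = 85.71.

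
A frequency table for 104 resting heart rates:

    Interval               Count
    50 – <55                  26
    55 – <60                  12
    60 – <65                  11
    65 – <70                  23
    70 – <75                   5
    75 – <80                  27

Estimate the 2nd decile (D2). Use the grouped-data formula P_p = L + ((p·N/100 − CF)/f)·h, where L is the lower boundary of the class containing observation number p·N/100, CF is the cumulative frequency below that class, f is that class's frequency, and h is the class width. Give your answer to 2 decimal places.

N = 104; target position k = 20/100 · 104 = 20.8.
Cumulative frequencies: 26, 38, 49, 72, 77, 104.
Observation 20.8 falls in the class 50 – <55.
L = 50, CF = 0, f = 26, h = 5.
P20 = 50 + ((20.8 − 0)/26)·5 = 50 + 4 = 54.

54.00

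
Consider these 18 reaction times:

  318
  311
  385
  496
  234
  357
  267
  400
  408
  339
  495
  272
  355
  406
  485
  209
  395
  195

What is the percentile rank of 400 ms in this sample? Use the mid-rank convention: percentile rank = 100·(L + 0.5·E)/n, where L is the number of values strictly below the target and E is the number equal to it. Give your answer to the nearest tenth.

Sorted: 195, 209, 234, 267, 272, 311, 318, 339, 355, 357, 385, 395, 400, 406, 408, 485, 495, 496.
Count below 400: L = 12; count equal: E = 1; n = 18.
Percentile rank = 100·(12 + 0.5·1)/18 = 100·12.5/18 = 69.44.

69.4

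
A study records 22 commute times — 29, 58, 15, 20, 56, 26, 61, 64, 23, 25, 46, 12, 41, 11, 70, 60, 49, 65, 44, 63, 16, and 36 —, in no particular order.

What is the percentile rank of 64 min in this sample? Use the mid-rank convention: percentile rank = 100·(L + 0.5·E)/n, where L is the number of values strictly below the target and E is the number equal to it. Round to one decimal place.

Sorted: 11, 12, 15, 16, 20, 23, 25, 26, 29, 36, 41, 44, 46, 49, 56, 58, 60, 61, 63, 64, 65, 70.
Count below 64: L = 19; count equal: E = 1; n = 22.
Percentile rank = 100·(19 + 0.5·1)/22 = 100·19.5/22 = 88.64.

88.6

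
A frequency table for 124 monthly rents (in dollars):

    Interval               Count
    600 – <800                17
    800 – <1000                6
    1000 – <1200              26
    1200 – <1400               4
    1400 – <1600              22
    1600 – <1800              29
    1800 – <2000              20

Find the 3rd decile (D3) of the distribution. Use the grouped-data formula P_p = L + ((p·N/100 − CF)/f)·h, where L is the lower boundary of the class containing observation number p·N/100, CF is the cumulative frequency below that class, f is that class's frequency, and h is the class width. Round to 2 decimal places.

1109.23

N = 124; target position k = 30/100 · 124 = 37.2.
Cumulative frequencies: 17, 23, 49, 53, 75, 104, 124.
Observation 37.2 falls in the class 1000 – <1200.
L = 1000, CF = 23, f = 26, h = 200.
P30 = 1000 + ((37.2 − 23)/26)·200 = 1000 + 109.231 = 1109.23.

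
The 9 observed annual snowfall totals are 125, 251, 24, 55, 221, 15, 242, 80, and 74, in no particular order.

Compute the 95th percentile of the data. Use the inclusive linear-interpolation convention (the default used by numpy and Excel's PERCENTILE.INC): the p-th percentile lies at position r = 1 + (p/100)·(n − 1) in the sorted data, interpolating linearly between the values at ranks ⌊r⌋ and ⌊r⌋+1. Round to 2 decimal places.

Sorted: 15, 24, 55, 74, 80, 125, 221, 242, 251.
n = 9.
r = 1 + (95/100)·(9 − 1) = 1 + 7.6 = 8.6.
Rank 8 is 242 and rank 9 is 251.
Interpolate: 242 + 0.6·(251 − 242) = 242 + 0.6·9 = 247.4.

247.40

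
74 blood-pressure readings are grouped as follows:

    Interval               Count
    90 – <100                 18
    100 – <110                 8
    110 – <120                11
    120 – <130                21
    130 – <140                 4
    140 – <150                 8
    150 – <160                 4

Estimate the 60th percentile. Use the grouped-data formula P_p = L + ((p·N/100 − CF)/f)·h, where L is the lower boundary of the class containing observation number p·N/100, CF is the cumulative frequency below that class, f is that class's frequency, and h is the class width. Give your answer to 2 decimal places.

N = 74; target position k = 60/100 · 74 = 44.4.
Cumulative frequencies: 18, 26, 37, 58, 62, 70, 74.
Observation 44.4 falls in the class 120 – <130.
L = 120, CF = 37, f = 21, h = 10.
P60 = 120 + ((44.4 − 37)/21)·10 = 120 + 3.52381 = 123.524.

123.52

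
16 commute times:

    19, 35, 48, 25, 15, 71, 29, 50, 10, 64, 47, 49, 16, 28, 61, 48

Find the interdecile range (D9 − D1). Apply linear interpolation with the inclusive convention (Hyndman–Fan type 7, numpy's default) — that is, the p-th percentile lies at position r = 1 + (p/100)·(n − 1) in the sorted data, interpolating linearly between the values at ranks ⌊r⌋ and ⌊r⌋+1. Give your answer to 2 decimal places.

Sorted: 10, 15, 16, 19, 25, 28, 29, 35, 47, 48, 48, 49, 50, 61, 64, 71.
n = 16.
P10: r = 2.5; ranks 2–3 are 15, 16; interpolating gives 15.5.
P90: r = 14.5; ranks 14–15 are 61, 64; interpolating gives 62.5.
Difference: 62.5 − 15.5 = 47.

47.00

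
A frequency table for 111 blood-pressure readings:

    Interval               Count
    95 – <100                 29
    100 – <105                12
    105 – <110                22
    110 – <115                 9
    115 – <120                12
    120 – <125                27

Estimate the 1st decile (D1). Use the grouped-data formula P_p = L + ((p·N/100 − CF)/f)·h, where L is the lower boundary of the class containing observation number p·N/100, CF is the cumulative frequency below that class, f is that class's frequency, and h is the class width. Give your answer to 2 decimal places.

N = 111; target position k = 10/100 · 111 = 11.1.
Cumulative frequencies: 29, 41, 63, 72, 84, 111.
Observation 11.1 falls in the class 95 – <100.
L = 95, CF = 0, f = 29, h = 5.
P10 = 95 + ((11.1 − 0)/29)·5 = 95 + 1.91379 = 96.9138.

96.91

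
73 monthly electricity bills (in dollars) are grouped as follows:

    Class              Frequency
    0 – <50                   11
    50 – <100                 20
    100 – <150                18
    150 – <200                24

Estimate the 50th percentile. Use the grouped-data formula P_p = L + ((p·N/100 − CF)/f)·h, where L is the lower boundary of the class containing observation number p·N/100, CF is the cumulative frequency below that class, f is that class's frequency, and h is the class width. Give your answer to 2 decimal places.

N = 73; target position k = 50/100 · 73 = 36.5.
Cumulative frequencies: 11, 31, 49, 73.
Observation 36.5 falls in the class 100 – <150.
L = 100, CF = 31, f = 18, h = 50.
P50 = 100 + ((36.5 − 31)/18)·50 = 100 + 15.2778 = 115.278.

115.28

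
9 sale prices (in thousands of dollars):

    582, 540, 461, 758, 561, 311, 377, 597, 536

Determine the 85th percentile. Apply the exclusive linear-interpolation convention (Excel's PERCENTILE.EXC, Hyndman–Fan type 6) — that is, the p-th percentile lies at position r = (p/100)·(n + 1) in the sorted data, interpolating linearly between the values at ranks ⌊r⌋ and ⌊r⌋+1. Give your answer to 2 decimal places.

Sorted: 311, 377, 461, 536, 540, 561, 582, 597, 758.
n = 9.
r = (85/100)·(9 + 1) = 8.5.
Rank 8 is 597 and rank 9 is 758.
Interpolate: 597 + 0.5·(758 − 597) = 597 + 0.5·161 = 677.5.

677.50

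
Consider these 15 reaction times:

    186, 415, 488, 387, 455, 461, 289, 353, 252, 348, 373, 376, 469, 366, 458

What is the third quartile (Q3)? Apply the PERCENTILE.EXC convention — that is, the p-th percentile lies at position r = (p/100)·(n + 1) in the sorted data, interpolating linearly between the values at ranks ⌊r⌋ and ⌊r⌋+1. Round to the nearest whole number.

Sorted: 186, 252, 289, 348, 353, 366, 373, 376, 387, 415, 455, 458, 461, 469, 488.
n = 15.
r = (75/100)·(15 + 1) = 12.
r is an integer, so P75 is the value at rank 12: 458.

458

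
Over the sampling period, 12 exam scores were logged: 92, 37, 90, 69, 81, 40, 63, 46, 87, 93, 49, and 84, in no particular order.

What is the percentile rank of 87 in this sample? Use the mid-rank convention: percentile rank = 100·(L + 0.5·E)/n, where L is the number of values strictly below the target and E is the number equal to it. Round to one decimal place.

Sorted: 37, 40, 46, 49, 63, 69, 81, 84, 87, 90, 92, 93.
Count below 87: L = 8; count equal: E = 1; n = 12.
Percentile rank = 100·(8 + 0.5·1)/12 = 100·8.5/12 = 70.83.

70.8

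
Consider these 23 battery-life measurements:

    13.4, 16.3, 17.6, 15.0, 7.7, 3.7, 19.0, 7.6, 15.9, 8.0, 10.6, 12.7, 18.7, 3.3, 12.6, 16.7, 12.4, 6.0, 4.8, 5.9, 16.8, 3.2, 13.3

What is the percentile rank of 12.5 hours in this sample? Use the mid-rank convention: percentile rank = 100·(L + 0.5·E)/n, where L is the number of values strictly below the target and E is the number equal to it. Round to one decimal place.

47.8

Sorted: 3.2, 3.3, 3.7, 4.8, 5.9, 6.0, 7.6, 7.7, 8.0, 10.6, 12.4, 12.6, 12.7, 13.3, 13.4, 15.0, 15.9, 16.3, 16.7, 16.8, 17.6, 18.7, 19.0.
Count below 12.5: L = 11; count equal: E = 0; n = 23.
Percentile rank = 100·(11 + 0.5·0)/23 = 100·11/23 = 47.83.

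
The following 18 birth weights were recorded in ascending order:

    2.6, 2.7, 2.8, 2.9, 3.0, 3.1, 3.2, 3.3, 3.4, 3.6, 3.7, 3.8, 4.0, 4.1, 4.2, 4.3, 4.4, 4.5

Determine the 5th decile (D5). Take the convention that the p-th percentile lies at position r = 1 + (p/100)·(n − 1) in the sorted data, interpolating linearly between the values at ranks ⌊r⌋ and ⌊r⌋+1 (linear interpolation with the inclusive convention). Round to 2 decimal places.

3.50

n = 18.
r = 1 + (50/100)·(18 − 1) = 1 + 8.5 = 9.5.
Rank 9 is 3.4 and rank 10 is 3.6.
Interpolate: 3.4 + 0.5·(3.6 − 3.4) = 3.4 + 0.5·0.2 = 3.5.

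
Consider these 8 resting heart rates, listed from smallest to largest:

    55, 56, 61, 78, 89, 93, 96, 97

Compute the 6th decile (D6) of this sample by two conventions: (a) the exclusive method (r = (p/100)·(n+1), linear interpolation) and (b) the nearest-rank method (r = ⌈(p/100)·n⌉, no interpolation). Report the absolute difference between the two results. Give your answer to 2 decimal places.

1.60

n = 8.
(a) r = 5.4; between ranks 5 (89) and 6 (93): 90.6.
(b) the nearest-rank method: rank 5 → 89.
|90.6 − 89| = 1.6.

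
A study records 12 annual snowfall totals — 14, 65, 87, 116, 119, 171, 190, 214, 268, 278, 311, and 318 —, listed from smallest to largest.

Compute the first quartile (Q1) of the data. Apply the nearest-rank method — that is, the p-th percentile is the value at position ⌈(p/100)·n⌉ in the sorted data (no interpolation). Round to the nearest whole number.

n = 12.
Position = ⌈25/100 · 12⌉ = ⌈3⌉ = 3.
The value at rank 3 is 87.

87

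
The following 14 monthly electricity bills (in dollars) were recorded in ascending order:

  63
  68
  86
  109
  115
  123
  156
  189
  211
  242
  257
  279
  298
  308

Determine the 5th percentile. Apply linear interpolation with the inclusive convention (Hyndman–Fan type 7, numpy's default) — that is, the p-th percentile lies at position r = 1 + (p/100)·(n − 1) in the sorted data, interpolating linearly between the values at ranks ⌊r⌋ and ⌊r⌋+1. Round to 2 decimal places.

n = 14.
r = 1 + (5/100)·(14 − 1) = 1 + 0.65 = 1.65.
Rank 1 is 63 and rank 2 is 68.
Interpolate: 63 + 0.65·(68 − 63) = 63 + 0.65·5 = 66.25.

66.25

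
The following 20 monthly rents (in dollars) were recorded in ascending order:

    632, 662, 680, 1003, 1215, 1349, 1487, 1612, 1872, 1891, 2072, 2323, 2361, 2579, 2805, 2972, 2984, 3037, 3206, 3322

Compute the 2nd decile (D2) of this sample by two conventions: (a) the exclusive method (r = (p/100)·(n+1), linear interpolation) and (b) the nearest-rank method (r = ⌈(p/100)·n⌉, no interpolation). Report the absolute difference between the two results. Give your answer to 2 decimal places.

n = 20.
(a) r = 4.2; between ranks 4 (1003) and 5 (1215): 1045.4.
(b) the nearest-rank method: rank 4 → 1003.
|1045.4 − 1003| = 42.4.

42.40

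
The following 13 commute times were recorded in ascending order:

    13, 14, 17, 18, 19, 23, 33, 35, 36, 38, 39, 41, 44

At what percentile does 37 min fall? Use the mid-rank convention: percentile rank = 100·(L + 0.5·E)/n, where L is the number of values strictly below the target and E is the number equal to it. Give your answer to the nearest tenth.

69.2

Count below 37: L = 9; count equal: E = 0; n = 13.
Percentile rank = 100·(9 + 0.5·0)/13 = 100·9/13 = 69.23.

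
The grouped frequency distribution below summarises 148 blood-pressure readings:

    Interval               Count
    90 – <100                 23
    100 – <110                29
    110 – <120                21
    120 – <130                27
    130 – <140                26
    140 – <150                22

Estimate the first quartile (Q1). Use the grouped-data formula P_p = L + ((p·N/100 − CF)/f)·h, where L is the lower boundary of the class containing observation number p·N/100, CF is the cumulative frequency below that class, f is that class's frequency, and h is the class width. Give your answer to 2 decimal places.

N = 148; target position k = 25/100 · 148 = 37.
Cumulative frequencies: 23, 52, 73, 100, 126, 148.
Observation 37 falls in the class 100 – <110.
L = 100, CF = 23, f = 29, h = 10.
P25 = 100 + ((37 − 23)/29)·10 = 100 + 4.82759 = 104.828.

104.83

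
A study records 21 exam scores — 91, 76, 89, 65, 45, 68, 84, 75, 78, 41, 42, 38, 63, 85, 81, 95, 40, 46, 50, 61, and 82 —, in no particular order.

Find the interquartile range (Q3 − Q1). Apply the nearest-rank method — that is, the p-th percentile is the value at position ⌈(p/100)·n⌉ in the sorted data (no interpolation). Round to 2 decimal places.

36.00

Sorted: 38, 40, 41, 42, 45, 46, 50, 61, 63, 65, 68, 75, 76, 78, 81, 82, 84, 85, 89, 91, 95.
n = 21.
P25: rank ⌈25/100·21⌉ = 6 → 46.
P75: rank ⌈75/100·21⌉ = 16 → 82.
Difference: 82 − 46 = 36.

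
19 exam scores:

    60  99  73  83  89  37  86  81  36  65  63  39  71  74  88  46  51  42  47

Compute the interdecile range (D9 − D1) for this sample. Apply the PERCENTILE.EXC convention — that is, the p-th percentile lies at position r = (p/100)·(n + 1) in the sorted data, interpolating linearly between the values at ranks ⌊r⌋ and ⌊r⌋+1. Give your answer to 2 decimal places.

52.00

Sorted: 36, 37, 39, 42, 46, 47, 51, 60, 63, 65, 71, 73, 74, 81, 83, 86, 88, 89, 99.
n = 19.
P10: r = 2 (integer) → 37.
P90: r = 18 (integer) → 89.
Difference: 89 − 37 = 52.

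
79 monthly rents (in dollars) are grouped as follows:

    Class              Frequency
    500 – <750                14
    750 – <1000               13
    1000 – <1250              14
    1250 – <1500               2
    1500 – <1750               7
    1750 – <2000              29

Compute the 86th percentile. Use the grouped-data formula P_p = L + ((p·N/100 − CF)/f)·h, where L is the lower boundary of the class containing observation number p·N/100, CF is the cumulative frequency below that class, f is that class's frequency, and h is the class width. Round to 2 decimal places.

1904.66

N = 79; target position k = 86/100 · 79 = 67.94.
Cumulative frequencies: 14, 27, 41, 43, 50, 79.
Observation 67.94 falls in the class 1750 – <2000.
L = 1750, CF = 50, f = 29, h = 250.
P86 = 1750 + ((67.94 − 50)/29)·250 = 1750 + 154.655 = 1904.66.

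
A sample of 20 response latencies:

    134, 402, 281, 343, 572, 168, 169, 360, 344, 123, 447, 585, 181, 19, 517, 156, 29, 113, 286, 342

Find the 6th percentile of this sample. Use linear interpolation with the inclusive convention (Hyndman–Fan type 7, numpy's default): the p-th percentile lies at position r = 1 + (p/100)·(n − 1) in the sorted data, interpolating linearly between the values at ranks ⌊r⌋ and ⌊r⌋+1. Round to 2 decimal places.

Sorted: 19, 29, 113, 123, 134, 156, 168, 169, 181, 281, 286, 342, 343, 344, 360, 402, 447, 517, 572, 585.
n = 20.
r = 1 + (6/100)·(20 − 1) = 1 + 1.14 = 2.14.
Rank 2 is 29 and rank 3 is 113.
Interpolate: 29 + 0.14·(113 − 29) = 29 + 0.14·84 = 40.76.

40.76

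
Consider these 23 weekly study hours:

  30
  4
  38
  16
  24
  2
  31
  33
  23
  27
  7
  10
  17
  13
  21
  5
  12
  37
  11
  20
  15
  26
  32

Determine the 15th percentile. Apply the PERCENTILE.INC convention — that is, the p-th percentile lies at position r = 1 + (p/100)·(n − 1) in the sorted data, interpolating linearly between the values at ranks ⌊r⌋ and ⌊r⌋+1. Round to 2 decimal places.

Sorted: 2, 4, 5, 7, 10, 11, 12, 13, 15, 16, 17, 20, 21, 23, 24, 26, 27, 30, 31, 32, 33, 37, 38.
n = 23.
r = 1 + (15/100)·(23 − 1) = 1 + 3.3 = 4.3.
Rank 4 is 7 and rank 5 is 10.
Interpolate: 7 + 0.3·(10 − 7) = 7 + 0.3·3 = 7.9.

7.90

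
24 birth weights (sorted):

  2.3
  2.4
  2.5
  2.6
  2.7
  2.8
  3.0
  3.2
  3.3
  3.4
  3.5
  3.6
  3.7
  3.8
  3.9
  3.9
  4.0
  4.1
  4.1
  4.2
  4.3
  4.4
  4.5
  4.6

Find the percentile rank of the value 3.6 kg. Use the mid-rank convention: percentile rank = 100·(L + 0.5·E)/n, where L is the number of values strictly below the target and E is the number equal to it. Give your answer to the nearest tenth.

47.9

Count below 3.6: L = 11; count equal: E = 1; n = 24.
Percentile rank = 100·(11 + 0.5·1)/24 = 100·11.5/24 = 47.92.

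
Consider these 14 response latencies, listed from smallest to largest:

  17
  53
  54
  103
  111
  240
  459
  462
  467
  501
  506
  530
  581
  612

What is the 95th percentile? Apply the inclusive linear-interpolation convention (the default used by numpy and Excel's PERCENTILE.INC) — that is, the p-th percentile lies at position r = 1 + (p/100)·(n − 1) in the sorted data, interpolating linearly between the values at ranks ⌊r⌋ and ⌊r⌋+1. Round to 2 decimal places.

591.85

n = 14.
r = 1 + (95/100)·(14 − 1) = 1 + 12.35 = 13.35.
Rank 13 is 581 and rank 14 is 612.
Interpolate: 581 + 0.35·(612 − 581) = 581 + 0.35·31 = 591.85.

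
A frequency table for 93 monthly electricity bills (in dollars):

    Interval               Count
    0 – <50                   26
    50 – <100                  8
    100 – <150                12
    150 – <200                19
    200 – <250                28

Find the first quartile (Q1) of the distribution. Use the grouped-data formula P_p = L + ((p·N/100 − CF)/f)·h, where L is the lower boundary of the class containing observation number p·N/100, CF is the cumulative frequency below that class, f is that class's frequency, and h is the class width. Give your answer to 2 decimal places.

N = 93; target position k = 25/100 · 93 = 23.25.
Cumulative frequencies: 26, 34, 46, 65, 93.
Observation 23.25 falls in the class 0 – <50.
L = 0, CF = 0, f = 26, h = 50.
P25 = 0 + ((23.25 − 0)/26)·50 = 0 + 44.7115 = 44.7115.

44.71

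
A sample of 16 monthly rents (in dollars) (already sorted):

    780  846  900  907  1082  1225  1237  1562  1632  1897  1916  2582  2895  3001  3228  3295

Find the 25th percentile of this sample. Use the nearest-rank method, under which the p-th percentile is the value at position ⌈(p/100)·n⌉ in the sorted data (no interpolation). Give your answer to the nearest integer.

907

n = 16.
Position = ⌈25/100 · 16⌉ = ⌈4⌉ = 4.
The value at rank 4 is 907.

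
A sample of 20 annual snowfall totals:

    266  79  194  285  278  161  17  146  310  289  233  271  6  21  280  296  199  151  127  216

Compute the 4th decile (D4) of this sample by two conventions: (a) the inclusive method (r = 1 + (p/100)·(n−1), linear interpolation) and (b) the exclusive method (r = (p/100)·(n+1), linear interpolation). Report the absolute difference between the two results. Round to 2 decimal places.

6.60

Sorted: 6, 17, 21, 79, 127, 146, 151, 161, 194, 199, 216, 233, 266, 271, 278, 280, 285, 289, 296, 310.
n = 20.
(a) r = 8.6; between ranks 8 (161) and 9 (194): 180.8.
(b) r = 8.4; between ranks 8 (161) and 9 (194): 174.2.
|180.8 − 174.2| = 6.6.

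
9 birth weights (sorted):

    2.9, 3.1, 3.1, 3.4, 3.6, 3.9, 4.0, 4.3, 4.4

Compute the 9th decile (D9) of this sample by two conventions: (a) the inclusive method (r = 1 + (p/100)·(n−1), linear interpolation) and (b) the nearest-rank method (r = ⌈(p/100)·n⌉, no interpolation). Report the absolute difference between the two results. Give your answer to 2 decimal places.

0.08

n = 9.
(a) r = 8.2; between ranks 8 (4.3) and 9 (4.4): 4.32.
(b) the nearest-rank method: rank 9 → 4.4.
|4.32 − 4.4| = 0.08.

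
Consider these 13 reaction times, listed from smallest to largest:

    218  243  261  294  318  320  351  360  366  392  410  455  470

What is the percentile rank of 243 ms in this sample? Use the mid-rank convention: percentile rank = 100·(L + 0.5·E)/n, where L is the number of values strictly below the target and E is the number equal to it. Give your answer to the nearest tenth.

Count below 243: L = 1; count equal: E = 1; n = 13.
Percentile rank = 100·(1 + 0.5·1)/13 = 100·1.5/13 = 11.54.

11.5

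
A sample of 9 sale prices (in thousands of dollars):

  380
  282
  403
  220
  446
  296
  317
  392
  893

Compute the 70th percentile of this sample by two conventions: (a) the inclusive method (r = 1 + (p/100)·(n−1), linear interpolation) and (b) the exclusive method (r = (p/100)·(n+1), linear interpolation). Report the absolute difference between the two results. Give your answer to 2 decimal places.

4.40

Sorted: 220, 282, 296, 317, 380, 392, 403, 446, 893.
n = 9.
(a) r = 6.6; between ranks 6 (392) and 7 (403): 398.6.
(b) r = 7 → value at rank 7 = 403.
|398.6 − 403| = 4.4.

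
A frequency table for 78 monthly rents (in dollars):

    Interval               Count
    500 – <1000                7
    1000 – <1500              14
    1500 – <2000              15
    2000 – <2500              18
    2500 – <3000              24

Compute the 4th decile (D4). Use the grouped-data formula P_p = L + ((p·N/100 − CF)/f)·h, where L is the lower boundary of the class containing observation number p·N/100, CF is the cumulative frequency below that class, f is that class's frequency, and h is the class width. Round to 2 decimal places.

1840.00

N = 78; target position k = 40/100 · 78 = 31.2.
Cumulative frequencies: 7, 21, 36, 54, 78.
Observation 31.2 falls in the class 1500 – <2000.
L = 1500, CF = 21, f = 15, h = 500.
P40 = 1500 + ((31.2 − 21)/15)·500 = 1500 + 340 = 1840.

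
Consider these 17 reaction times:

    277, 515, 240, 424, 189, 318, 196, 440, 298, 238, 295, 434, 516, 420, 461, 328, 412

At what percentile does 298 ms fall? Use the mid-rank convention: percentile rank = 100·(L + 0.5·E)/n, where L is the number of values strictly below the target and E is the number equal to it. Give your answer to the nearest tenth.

38.2

Sorted: 189, 196, 238, 240, 277, 295, 298, 318, 328, 412, 420, 424, 434, 440, 461, 515, 516.
Count below 298: L = 6; count equal: E = 1; n = 17.
Percentile rank = 100·(6 + 0.5·1)/17 = 100·6.5/17 = 38.24.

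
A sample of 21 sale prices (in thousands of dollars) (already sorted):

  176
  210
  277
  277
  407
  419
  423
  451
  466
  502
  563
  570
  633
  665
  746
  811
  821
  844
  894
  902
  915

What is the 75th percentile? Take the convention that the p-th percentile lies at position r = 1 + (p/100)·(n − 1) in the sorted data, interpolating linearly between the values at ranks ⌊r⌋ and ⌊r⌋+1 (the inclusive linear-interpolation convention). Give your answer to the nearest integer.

n = 21.
r = 1 + (75/100)·(21 − 1) = 1 + 15 = 16.
r is an integer, so P75 is the value at rank 16: 811.

811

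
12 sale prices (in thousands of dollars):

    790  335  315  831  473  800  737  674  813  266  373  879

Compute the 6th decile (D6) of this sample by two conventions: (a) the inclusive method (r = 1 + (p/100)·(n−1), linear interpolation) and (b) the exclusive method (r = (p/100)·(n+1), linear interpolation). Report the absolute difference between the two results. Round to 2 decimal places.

10.60

Sorted: 266, 315, 335, 373, 473, 674, 737, 790, 800, 813, 831, 879.
n = 12.
(a) r = 7.6; between ranks 7 (737) and 8 (790): 768.8.
(b) r = 7.8; between ranks 7 (737) and 8 (790): 779.4.
|768.8 − 779.4| = 10.6.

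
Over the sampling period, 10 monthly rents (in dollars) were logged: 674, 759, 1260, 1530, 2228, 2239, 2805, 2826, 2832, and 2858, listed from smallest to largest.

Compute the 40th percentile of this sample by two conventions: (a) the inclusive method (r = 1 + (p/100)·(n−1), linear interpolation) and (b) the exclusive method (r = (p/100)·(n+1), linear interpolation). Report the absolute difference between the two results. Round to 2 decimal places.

n = 10.
(a) r = 4.6; between ranks 4 (1530) and 5 (2228): 1948.8.
(b) r = 4.4; between ranks 4 (1530) and 5 (2228): 1809.2.
|1948.8 − 1809.2| = 139.6.

139.60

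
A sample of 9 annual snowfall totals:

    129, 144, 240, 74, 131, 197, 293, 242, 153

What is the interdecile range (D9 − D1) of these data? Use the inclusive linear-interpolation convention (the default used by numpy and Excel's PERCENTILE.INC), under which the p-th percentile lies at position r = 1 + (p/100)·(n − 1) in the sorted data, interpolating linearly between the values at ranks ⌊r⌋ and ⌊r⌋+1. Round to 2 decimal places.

134.20

Sorted: 74, 129, 131, 144, 153, 197, 240, 242, 293.
n = 9.
P10: r = 1.8; ranks 1–2 are 74, 129; interpolating gives 118.
P90: r = 8.2; ranks 8–9 are 242, 293; interpolating gives 252.2.
Difference: 252.2 − 118 = 134.2.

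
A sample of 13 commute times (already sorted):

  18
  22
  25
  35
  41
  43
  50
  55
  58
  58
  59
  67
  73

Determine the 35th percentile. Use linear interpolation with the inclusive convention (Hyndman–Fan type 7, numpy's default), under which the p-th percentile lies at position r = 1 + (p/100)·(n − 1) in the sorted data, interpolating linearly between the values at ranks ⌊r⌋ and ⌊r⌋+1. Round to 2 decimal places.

n = 13.
r = 1 + (35/100)·(13 − 1) = 1 + 4.2 = 5.2.
Rank 5 is 41 and rank 6 is 43.
Interpolate: 41 + 0.2·(43 − 41) = 41 + 0.2·2 = 41.4.

41.40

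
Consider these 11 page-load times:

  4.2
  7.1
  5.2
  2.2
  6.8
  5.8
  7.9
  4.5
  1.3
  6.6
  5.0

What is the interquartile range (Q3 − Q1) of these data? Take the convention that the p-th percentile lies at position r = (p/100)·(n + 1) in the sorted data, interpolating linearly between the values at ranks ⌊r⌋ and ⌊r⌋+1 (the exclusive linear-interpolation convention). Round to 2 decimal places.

2.60

Sorted: 1.3, 2.2, 4.2, 4.5, 5.0, 5.2, 5.8, 6.6, 6.8, 7.1, 7.9.
n = 11.
P25: r = 3 (integer) → 4.2.
P75: r = 9 (integer) → 6.8.
Difference: 6.8 − 4.2 = 2.6.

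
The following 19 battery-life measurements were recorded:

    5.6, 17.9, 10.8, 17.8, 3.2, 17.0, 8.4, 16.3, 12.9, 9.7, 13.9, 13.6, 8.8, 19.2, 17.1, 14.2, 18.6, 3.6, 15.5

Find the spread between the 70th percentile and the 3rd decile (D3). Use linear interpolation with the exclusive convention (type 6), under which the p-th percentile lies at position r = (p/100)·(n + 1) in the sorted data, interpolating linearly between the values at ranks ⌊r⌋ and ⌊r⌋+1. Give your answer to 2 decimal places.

7.30

Sorted: 3.2, 3.6, 5.6, 8.4, 8.8, 9.7, 10.8, 12.9, 13.6, 13.9, 14.2, 15.5, 16.3, 17.0, 17.1, 17.8, 17.9, 18.6, 19.2.
n = 19.
P30: r = 6 (integer) → 9.7.
P70: r = 14 (integer) → 17.
Difference: 17 − 9.7 = 7.3.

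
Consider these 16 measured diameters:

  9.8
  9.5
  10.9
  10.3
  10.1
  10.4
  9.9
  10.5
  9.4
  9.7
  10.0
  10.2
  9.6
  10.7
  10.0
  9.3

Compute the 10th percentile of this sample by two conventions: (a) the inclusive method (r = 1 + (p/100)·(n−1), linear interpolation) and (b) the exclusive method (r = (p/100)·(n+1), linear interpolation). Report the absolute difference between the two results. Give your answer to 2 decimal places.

Sorted: 9.3, 9.4, 9.5, 9.6, 9.7, 9.8, 9.9, 10.0, 10.0, 10.1, 10.2, 10.3, 10.4, 10.5, 10.7, 10.9.
n = 16.
(a) r = 2.5; between ranks 2 (9.4) and 3 (9.5): 9.45.
(b) r = 1.7; between ranks 1 (9.3) and 2 (9.4): 9.37.
|9.45 − 9.37| = 0.08.

0.08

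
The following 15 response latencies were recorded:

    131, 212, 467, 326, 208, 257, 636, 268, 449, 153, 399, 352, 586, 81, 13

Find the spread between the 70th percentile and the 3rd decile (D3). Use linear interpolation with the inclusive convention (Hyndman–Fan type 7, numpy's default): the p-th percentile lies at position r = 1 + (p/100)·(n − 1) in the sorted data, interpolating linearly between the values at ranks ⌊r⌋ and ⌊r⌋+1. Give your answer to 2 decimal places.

Sorted: 13, 81, 131, 153, 208, 212, 257, 268, 326, 352, 399, 449, 467, 586, 636.
n = 15.
P30: r = 5.2; ranks 5–6 are 208, 212; interpolating gives 208.8.
P70: r = 10.8; ranks 10–11 are 352, 399; interpolating gives 389.6.
Difference: 389.6 − 208.8 = 180.8.

180.80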